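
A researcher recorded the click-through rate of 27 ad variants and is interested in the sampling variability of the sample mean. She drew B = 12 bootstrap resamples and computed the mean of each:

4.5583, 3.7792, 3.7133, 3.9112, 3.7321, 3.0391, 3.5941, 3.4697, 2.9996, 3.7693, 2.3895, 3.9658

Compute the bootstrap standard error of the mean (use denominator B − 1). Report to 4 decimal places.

Bootstrap SE is the standard deviation of the 12 replicate means.
Mean of replicates: (4.5583 + 3.7792 + 3.7133 + 3.9112 + 3.7321 + 3.0391 + 3.5941 + 3.4697 + 2.9996 + 3.7693 + 2.3895 + 3.9658) / 12 = 42.92120 / 12 = 3.57677
Sum of squared deviations: (+0.98153)² + (+0.20243)² + (+0.13653)² + (+0.33443)² + (+0.15533)² + (−0.53767)² + (+0.01733)² + (−0.10707)² + (−0.57717)² + (+0.19253)² + (−1.18727)² + (+0.38903)² = 3.39099
Variance = 3.39099 / 11 = 0.30827
SE* = √0.30827

SE* = 0.5552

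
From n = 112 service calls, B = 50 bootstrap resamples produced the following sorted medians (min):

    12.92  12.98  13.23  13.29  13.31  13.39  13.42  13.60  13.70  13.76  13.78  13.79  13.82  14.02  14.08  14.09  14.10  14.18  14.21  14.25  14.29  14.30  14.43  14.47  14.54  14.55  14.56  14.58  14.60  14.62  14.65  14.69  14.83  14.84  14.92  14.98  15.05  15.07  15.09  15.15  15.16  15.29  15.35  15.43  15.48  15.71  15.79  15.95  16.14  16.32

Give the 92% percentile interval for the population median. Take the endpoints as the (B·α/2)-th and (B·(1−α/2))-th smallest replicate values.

(12.98, 15.95)

α = 0.08; lower rank = 50 × 0.040 = 2; upper rank = 50 × 0.960 = 48.
The 2nd smallest replicate is 12.98; the 48th is 15.95.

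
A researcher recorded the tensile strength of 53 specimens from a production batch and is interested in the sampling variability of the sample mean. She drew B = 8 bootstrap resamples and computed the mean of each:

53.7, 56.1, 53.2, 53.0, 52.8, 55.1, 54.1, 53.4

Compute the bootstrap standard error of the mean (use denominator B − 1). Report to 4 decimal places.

Bootstrap SE is the standard deviation of the 8 replicate means.
Mean of replicates: (53.7 + 56.1 + 53.2 + 53.0 + 52.8 + 55.1 + 54.1 + 53.4) / 8 = 431.40000 / 8 = 53.92500
Sum of squared deviations: (−0.22500)² + (+2.17500)² + (−0.72500)² + (−0.92500)² + (−1.12500)² + (+1.17500)² + (+0.17500)² + (−0.52500)² = 9.11500
Variance = 9.11500 / 7 = 1.30214
SE* = √1.30214

SE* = 1.1411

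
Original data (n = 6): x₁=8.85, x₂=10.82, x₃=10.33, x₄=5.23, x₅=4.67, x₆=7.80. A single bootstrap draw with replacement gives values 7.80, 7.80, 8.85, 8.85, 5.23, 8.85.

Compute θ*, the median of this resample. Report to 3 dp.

θ* = 8.325

Sorted: 5.23, 7.80, 7.80, 8.85, 8.85, 8.85
Median = average of the two middle values = 8.325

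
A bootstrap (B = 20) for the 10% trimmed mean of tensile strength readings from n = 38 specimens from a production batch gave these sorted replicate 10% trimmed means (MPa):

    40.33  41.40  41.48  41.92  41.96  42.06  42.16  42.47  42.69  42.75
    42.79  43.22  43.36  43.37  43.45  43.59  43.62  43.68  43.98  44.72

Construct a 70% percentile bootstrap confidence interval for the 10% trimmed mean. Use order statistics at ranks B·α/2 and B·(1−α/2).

α = 0.30; lower rank = 20 × 0.150 = 3; upper rank = 20 × 0.850 = 17.
The 3rd smallest replicate is 41.48; the 17th is 43.62.

(41.48, 43.62)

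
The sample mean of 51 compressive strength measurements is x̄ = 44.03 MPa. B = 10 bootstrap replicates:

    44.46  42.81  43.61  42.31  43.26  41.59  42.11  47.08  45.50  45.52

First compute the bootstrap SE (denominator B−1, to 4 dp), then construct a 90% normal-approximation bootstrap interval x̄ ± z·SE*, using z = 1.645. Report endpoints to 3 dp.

Mean of replicates = 43.8250; sum of squared deviations = 28.3042; SE* = √(28.3042/9) = 1.7734
Margin = 1.645 × 1.7734 = 2.9172
Interval: 44.03 ± 2.9172

(41.113, 46.947)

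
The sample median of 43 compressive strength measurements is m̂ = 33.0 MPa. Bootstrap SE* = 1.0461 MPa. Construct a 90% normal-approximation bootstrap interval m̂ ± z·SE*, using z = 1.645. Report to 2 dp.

(31.28, 34.72)

Margin = 1.645 × 1.0461 = 1.721
Interval: 33.0 ± 1.721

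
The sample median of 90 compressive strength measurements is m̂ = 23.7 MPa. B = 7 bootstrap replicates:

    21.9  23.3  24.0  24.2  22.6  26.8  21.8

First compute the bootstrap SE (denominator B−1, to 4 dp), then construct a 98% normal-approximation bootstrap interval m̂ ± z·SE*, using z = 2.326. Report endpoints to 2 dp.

(19.68, 27.72)

Mean of replicates = 23.5143; sum of squared deviations = 17.9286; SE* = √(17.9286/6) = 1.7286
Margin = 2.326 × 1.7286 = 4.021
Interval: 23.7 ± 4.021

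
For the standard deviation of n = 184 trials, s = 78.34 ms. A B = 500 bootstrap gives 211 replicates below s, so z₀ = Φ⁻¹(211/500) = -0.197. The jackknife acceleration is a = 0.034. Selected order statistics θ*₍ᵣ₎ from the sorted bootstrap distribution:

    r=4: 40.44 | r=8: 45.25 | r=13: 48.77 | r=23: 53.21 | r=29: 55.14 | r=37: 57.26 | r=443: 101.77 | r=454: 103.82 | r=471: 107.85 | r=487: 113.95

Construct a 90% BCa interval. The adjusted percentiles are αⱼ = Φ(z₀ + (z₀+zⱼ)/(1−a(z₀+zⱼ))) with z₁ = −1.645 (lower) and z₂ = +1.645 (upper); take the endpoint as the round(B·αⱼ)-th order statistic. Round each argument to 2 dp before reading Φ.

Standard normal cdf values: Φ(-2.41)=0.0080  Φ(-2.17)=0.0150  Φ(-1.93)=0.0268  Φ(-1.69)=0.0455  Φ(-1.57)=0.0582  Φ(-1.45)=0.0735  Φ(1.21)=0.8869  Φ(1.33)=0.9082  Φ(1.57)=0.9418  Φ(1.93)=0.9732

(48.77, 103.82)

Lower: z₀ + z₁ = -0.197 + (-1.645) = -1.842; 1 − a(z₀+z₁) = 1 − (0.034)(-1.842) = 1.0626; argument = -0.197 + (-1.842)/1.0626 = -1.9304 → -1.93.
α₁ = Φ(-1.93) = 0.0268; rank = round(500 × 0.0268) = 13; θ*₍13₎ = 48.77.
Upper: z₀ + z₂ = 1.448; 1 − a(z₀+z₂) = 0.9508; argument = 1.3260 → 1.33; α₂ = 0.9082; rank = 454; θ*₍454₎ = 103.82.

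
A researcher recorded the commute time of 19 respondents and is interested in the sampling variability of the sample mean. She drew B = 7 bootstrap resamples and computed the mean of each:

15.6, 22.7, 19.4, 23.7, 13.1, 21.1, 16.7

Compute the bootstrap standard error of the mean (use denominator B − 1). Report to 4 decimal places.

Bootstrap SE is the standard deviation of the 7 replicate means.
Mean of replicates: (15.6 + 22.7 + 19.4 + 23.7 + 13.1 + 21.1 + 16.7) / 7 = 132.30000 / 7 = 18.90000
Sum of squared deviations: (−3.30000)² + (+3.80000)² + (+0.50000)² + (+4.80000)² + (−5.80000)² + (+2.20000)² + (−2.20000)² = 91.94000
Variance = 91.94000 / 6 = 15.32333
SE* = √15.32333

SE* = 3.9145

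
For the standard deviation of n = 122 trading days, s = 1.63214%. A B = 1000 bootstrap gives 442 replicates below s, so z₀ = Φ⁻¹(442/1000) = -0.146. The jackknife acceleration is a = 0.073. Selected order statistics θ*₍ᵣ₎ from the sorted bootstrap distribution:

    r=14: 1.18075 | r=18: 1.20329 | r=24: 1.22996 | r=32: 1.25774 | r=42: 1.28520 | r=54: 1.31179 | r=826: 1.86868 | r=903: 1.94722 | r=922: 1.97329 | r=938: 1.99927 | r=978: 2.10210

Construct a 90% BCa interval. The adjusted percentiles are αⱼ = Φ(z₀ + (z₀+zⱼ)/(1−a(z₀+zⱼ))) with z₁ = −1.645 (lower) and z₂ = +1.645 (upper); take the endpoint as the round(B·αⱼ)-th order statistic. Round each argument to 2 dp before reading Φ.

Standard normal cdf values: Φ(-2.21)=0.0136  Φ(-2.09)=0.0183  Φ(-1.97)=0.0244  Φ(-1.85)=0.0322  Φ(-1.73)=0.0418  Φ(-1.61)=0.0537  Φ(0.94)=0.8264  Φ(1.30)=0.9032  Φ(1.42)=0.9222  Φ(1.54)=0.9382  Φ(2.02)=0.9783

Lower: z₀ + z₁ = -0.146 + (-1.645) = -1.791; 1 − a(z₀+z₁) = 1 − (0.073)(-1.791) = 1.1307; argument = -0.146 + (-1.791)/1.1307 = -1.7299 → -1.73.
α₁ = Φ(-1.73) = 0.0418; rank = round(1000 × 0.0418) = 42; θ*₍42₎ = 1.28520.
Upper: z₀ + z₂ = 1.499; 1 − a(z₀+z₂) = 0.8906; argument = 1.5372 → 1.54; α₂ = 0.9382; rank = 938; θ*₍938₎ = 1.99927.

(1.28520, 1.99927)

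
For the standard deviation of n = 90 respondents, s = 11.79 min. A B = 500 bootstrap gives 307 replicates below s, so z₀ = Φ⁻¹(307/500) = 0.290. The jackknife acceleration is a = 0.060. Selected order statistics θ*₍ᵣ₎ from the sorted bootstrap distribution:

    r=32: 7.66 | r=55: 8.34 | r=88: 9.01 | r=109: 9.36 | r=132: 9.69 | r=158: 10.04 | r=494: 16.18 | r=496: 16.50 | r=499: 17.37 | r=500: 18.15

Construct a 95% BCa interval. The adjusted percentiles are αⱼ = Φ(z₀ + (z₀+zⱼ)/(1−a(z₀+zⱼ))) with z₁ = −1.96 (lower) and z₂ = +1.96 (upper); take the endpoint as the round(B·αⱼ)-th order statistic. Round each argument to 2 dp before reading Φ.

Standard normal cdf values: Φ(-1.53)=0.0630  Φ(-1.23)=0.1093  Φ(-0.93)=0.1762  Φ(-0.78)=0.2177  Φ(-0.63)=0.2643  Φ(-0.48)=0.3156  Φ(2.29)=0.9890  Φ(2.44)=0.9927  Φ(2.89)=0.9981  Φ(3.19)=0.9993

Lower: z₀ + z₁ = 0.290 + (-1.960) = -1.670; 1 − a(z₀+z₁) = 1 − (0.060)(-1.670) = 1.1002; argument = 0.290 + (-1.670)/1.1002 = -1.2279 → -1.23.
α₁ = Φ(-1.23) = 0.1093; rank = round(500 × 0.1093) = 55; θ*₍55₎ = 8.34.
Upper: z₀ + z₂ = 2.250; 1 − a(z₀+z₂) = 0.8650; argument = 2.8912 → 2.89; α₂ = 0.9981; rank = 499; θ*₍499₎ = 17.37.

(8.34, 17.37)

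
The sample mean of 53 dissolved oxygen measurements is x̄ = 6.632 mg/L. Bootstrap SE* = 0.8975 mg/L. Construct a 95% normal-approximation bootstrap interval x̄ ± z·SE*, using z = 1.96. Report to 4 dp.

(4.8729, 8.3911)

Margin = 1.96 × 0.8975 = 1.75910
Interval: 6.632 ± 1.75910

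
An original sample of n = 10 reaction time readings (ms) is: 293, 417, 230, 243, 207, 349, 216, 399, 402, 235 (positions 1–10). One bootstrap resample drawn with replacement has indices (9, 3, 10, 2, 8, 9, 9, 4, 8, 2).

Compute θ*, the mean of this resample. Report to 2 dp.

Resample values: 402, 230, 235, 417, 399, 402, 402, 243, 399, 417.
Mean = (402 + 230 + 235 + 417 + 399 + 402 + 402 + 243 + 399 + 417) / 10 = 3546.0 / 10 = 354.60

θ* = 354.60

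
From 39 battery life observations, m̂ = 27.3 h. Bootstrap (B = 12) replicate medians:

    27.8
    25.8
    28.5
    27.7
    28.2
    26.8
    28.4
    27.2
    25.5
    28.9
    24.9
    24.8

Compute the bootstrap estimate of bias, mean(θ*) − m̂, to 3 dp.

mean(θ*) = (27.8 + 25.8 + 28.5 + 27.7 + 28.2 + 26.8 + 28.4 + 27.2 + 25.5 + 28.9 + 24.9 + 24.8) / 12 = 27.0417
bias = 27.0417 − 27.3

bias = −0.258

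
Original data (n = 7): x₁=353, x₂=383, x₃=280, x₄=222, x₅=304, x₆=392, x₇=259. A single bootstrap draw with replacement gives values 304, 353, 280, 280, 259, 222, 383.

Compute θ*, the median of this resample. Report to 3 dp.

θ* = 280.000

Sorted: 222, 259, 280, 280, 304, 353, 383
Median = middle value = 280.000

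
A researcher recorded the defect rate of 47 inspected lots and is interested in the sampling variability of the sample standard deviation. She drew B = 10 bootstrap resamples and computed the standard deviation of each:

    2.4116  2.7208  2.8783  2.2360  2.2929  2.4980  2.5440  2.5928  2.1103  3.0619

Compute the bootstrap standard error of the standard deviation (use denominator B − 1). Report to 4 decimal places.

Bootstrap SE is the standard deviation of the 10 replicate standard deviations.
Mean of replicates: (2.4116 + 2.7208 + 2.8783 + 2.2360 + 2.2929 + 2.4980 + 2.5440 + 2.5928 + 2.1103 + 3.0619) / 10 = 25.34660 / 10 = 2.53466
Sum of squared deviations: (−0.12306)² + (+0.18614)² + (+0.34364)² + (−0.29866)² + (−0.24176)² + (−0.03666)² + (+0.00934)² + (+0.05814)² + (−0.42436)² + (+0.52724)² = 0.77840
Variance = 0.77840 / 9 = 0.08649
SE* = √0.08649

SE* = 0.2941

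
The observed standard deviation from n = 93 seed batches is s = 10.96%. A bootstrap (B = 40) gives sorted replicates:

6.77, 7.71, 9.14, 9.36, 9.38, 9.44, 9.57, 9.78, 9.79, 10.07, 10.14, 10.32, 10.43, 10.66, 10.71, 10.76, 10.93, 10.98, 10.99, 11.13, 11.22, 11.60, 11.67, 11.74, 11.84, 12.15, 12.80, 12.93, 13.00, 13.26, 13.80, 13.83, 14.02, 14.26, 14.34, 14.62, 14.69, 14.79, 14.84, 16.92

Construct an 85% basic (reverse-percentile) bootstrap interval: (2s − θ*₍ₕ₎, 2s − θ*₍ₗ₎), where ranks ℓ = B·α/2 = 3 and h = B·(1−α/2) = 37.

Percentile endpoints at ranks 3 and 37: θ*₍3₎ = 9.14, θ*₍37₎ = 14.69.
Basic interval reflects these around s:
  lower = 2 × 10.96 − 14.69 = 7.23
  upper = 2 × 10.96 − 9.14 = 12.78

(7.23, 12.78)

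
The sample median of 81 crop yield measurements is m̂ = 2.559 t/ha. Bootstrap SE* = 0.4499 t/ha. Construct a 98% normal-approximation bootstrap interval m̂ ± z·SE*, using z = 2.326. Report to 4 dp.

Margin = 2.326 × 0.4499 = 1.04647
Interval: 2.559 ± 1.04647

(1.5125, 3.6055)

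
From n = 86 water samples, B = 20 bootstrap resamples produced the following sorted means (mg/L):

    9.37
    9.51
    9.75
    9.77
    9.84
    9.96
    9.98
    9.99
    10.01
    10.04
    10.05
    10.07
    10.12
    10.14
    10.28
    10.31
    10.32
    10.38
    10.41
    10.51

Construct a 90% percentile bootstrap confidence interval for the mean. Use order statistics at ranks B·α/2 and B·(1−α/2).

(9.37, 10.41)

α = 0.10; lower rank = 20 × 0.050 = 1; upper rank = 20 × 0.950 = 19.
The 1st smallest replicate is 9.37; the 19th is 10.41.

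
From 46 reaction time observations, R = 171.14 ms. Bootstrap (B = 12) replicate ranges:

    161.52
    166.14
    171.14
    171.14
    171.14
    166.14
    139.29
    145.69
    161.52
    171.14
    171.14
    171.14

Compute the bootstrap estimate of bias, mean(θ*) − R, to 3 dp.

mean(θ*) = (161.52 + 166.14 + 171.14 + 171.14 + 171.14 + 166.14 + 139.29 + 145.69 + 161.52 + 171.14 + 171.14 + 171.14) / 12 = 163.9283
bias = 163.9283 − 171.14

bias = −7.212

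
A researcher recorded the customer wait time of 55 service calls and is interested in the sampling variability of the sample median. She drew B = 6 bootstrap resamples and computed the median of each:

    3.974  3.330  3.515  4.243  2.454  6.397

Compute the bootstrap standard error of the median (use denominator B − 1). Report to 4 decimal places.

SE* = 1.3325

Bootstrap SE is the standard deviation of the 6 replicate medians.
Mean of replicates: (3.974 + 3.330 + 3.515 + 4.243 + 2.454 + 6.397) / 6 = 23.91300 / 6 = 3.98550
Sum of squared deviations: (−0.01150)² + (−0.65550)² + (−0.47050)² + (+0.25750)² + (−1.53150)² + (+2.41150)² = 8.87831
Variance = 8.87831 / 5 = 1.77566
SE* = √1.77566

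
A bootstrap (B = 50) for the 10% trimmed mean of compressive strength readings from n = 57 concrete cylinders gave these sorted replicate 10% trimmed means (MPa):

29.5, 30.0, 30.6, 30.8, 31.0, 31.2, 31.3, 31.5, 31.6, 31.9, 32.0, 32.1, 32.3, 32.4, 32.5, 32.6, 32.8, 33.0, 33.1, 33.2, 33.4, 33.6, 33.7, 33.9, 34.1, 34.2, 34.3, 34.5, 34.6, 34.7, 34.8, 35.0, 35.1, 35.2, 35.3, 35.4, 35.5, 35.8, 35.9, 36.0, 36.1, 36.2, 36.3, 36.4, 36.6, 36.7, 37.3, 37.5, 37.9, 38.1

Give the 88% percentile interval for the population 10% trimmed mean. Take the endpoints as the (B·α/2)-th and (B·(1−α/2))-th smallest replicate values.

α = 0.12; lower rank = 50 × 0.060 = 3; upper rank = 50 × 0.940 = 47.
The 3rd smallest replicate is 30.6; the 47th is 37.3.

(30.6, 37.3)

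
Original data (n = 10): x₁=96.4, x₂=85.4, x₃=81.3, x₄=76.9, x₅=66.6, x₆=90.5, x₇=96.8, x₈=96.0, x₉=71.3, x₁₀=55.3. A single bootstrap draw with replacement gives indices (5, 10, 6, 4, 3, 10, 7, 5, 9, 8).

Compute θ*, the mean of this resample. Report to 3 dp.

Resample values: 66.6, 55.3, 90.5, 76.9, 81.3, 55.3, 96.8, 66.6, 71.3, 96.0.
Mean = (66.6 + 55.3 + 90.5 + 76.9 + 81.3 + 55.3 + 96.8 + 66.6 + 71.3 + 96.0) / 10 = 756.60 / 10 = 75.660

θ* = 75.660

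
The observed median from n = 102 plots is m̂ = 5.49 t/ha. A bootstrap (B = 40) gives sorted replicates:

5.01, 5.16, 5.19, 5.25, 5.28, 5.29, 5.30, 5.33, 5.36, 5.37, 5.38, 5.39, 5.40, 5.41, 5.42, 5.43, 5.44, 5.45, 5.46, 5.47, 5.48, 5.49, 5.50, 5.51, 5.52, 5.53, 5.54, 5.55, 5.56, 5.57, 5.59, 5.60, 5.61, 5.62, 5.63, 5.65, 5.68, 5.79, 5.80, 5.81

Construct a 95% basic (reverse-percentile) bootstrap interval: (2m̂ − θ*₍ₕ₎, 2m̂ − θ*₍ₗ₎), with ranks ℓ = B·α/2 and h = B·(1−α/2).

Percentile endpoints at ranks 1 and 39: θ*₍1₎ = 5.01, θ*₍39₎ = 5.80.
Basic interval reflects these around m̂:
  lower = 2 × 5.49 − 5.80 = 5.18
  upper = 2 × 5.49 − 5.01 = 5.97

(5.18, 5.97)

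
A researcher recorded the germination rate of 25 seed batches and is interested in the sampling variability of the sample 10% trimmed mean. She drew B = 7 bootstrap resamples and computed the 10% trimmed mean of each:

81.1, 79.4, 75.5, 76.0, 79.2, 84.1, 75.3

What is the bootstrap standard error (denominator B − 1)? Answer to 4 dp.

SE* = 3.2847

Bootstrap SE is the standard deviation of the 7 replicate 10% trimmed means.
Mean of replicates: (81.1 + 79.4 + 75.5 + 76.0 + 79.2 + 84.1 + 75.3) / 7 = 550.60000 / 7 = 78.65714
Sum of squared deviations: (+2.44286)² + (+0.74286)² + (−3.15714)² + (−2.65714)² + (+0.54286)² + (+5.44286)² + (−3.35714)² = 64.73714
Variance = 64.73714 / 6 = 10.78952
SE* = √10.78952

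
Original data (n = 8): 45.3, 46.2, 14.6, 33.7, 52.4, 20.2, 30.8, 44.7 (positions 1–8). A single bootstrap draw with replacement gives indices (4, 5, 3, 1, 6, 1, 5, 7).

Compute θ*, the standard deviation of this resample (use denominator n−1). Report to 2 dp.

θ* = 14.37

Resample values: 33.7, 52.4, 14.6, 45.3, 20.2, 45.3, 52.4, 30.8.
Mean = 36.8375; sum of squared deviations = 1445.2187
s² = 1445.2187 / 7 = 206.4598
s = √206.4598 = 14.37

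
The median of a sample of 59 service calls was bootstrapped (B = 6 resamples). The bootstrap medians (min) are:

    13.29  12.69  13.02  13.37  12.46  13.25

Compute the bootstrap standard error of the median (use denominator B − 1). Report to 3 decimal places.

SE* = 0.366

Bootstrap SE is the standard deviation of the 6 replicate medians.
Mean of replicates: (13.29 + 12.69 + 13.02 + 13.37 + 12.46 + 13.25) / 6 = 78.0800 / 6 = 13.0133
Sum of squared deviations: (+0.2767)² + (−0.3233)² + (+0.0067)² + (+0.3567)² + (−0.5533)² + (+0.2367)² = 0.6705
Variance = 0.6705 / 5 = 0.1341
SE* = √0.1341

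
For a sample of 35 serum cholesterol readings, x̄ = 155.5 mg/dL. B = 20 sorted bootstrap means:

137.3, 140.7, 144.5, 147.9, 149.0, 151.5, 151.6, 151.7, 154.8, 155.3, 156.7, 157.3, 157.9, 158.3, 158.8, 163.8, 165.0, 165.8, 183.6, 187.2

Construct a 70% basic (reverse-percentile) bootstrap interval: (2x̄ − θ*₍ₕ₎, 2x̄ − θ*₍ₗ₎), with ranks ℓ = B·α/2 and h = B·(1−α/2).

Percentile endpoints at ranks 3 and 17: θ*₍3₎ = 144.5, θ*₍17₎ = 165.0.
Basic interval reflects these around x̄:
  lower = 2 × 155.5 − 165.0 = 146.0
  upper = 2 × 155.5 − 144.5 = 166.5

(146.0, 166.5)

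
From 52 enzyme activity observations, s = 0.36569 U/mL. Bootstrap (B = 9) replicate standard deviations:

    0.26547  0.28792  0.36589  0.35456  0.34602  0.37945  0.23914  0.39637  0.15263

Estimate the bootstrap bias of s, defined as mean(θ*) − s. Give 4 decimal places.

bias = −0.0560

mean(θ*) = (0.26547 + 0.28792 + 0.36589 + 0.35456 + 0.34602 + 0.37945 + 0.23914 + 0.39637 + 0.15263) / 9 = 0.30972
bias = 0.30972 − 0.36569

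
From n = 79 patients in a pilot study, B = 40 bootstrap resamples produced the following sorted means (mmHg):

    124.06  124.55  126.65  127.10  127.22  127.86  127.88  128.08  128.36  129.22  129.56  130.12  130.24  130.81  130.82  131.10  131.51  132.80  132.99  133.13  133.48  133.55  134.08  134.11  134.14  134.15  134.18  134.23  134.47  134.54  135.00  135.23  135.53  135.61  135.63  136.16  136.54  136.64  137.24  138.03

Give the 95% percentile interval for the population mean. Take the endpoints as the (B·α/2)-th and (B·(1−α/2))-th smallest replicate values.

(124.06, 137.24)

α = 0.05; lower rank = 40 × 0.025 = 1; upper rank = 40 × 0.975 = 39.
The 1st smallest replicate is 124.06; the 39th is 137.24.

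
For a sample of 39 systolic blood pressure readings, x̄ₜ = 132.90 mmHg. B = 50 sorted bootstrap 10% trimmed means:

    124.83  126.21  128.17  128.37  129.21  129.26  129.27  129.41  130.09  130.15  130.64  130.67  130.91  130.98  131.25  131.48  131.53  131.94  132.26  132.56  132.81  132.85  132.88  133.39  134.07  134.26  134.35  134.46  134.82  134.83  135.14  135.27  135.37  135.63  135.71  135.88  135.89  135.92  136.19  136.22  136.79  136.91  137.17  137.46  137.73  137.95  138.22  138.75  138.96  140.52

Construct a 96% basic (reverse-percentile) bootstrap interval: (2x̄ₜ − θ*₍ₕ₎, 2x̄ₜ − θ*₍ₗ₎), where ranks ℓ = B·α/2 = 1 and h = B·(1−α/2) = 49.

(126.84, 140.97)

Percentile endpoints at ranks 1 and 49: θ*₍1₎ = 124.83, θ*₍49₎ = 138.96.
Basic interval reflects these around x̄ₜ:
  lower = 2 × 132.90 − 138.96 = 126.84
  upper = 2 × 132.90 − 124.83 = 140.97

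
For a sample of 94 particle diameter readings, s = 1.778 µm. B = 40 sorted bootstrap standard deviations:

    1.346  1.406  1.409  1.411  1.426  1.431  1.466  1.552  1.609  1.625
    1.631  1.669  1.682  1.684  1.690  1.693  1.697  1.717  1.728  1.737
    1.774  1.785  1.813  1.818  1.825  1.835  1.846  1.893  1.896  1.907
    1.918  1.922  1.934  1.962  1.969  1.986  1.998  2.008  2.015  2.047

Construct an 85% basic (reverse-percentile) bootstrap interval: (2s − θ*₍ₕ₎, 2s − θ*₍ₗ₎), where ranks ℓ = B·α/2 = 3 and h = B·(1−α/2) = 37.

Percentile endpoints at ranks 3 and 37: θ*₍3₎ = 1.409, θ*₍37₎ = 1.998.
Basic interval reflects these around s:
  lower = 2 × 1.778 − 1.998 = 1.558
  upper = 2 × 1.778 − 1.409 = 2.147

(1.558, 2.147)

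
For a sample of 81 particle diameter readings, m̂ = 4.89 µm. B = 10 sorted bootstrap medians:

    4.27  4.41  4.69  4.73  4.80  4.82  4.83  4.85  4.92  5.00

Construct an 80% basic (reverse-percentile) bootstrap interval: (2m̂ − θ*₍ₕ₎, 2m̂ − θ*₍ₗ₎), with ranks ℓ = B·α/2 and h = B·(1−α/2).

(4.86, 5.51)

Percentile endpoints at ranks 1 and 9: θ*₍1₎ = 4.27, θ*₍9₎ = 4.92.
Basic interval reflects these around m̂:
  lower = 2 × 4.89 − 4.92 = 4.86
  upper = 2 × 4.89 − 4.27 = 5.51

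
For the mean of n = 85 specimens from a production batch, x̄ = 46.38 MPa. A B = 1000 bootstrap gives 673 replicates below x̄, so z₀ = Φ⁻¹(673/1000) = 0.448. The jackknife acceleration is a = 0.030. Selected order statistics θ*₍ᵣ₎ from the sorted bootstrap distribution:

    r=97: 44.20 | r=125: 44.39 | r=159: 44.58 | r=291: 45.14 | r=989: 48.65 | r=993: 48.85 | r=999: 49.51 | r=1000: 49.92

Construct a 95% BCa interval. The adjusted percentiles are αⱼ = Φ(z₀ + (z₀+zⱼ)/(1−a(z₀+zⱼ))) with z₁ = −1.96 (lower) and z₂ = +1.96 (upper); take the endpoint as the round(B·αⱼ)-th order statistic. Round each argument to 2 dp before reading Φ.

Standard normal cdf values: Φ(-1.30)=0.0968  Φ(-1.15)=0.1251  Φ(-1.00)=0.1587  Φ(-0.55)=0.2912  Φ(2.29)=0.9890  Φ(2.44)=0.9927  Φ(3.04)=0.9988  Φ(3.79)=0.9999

Lower: z₀ + z₁ = 0.448 + (-1.960) = -1.512; 1 − a(z₀+z₁) = 1 − (0.030)(-1.512) = 1.0454; argument = 0.448 + (-1.512)/1.0454 = -0.9984 → -1.00.
α₁ = Φ(-1.00) = 0.1587; rank = round(1000 × 0.1587) = 159; θ*₍159₎ = 44.58.
Upper: z₀ + z₂ = 2.408; 1 − a(z₀+z₂) = 0.9278; argument = 3.0435 → 3.04; α₂ = 0.9988; rank = 999; θ*₍999₎ = 49.51.

(44.58, 49.51)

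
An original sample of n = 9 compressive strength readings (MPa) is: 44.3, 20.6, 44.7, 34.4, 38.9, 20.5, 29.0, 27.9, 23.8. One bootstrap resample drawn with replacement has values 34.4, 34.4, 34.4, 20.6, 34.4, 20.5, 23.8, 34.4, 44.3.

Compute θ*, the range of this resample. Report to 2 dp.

Range = 44.3 − 20.5 = 23.80

θ* = 23.80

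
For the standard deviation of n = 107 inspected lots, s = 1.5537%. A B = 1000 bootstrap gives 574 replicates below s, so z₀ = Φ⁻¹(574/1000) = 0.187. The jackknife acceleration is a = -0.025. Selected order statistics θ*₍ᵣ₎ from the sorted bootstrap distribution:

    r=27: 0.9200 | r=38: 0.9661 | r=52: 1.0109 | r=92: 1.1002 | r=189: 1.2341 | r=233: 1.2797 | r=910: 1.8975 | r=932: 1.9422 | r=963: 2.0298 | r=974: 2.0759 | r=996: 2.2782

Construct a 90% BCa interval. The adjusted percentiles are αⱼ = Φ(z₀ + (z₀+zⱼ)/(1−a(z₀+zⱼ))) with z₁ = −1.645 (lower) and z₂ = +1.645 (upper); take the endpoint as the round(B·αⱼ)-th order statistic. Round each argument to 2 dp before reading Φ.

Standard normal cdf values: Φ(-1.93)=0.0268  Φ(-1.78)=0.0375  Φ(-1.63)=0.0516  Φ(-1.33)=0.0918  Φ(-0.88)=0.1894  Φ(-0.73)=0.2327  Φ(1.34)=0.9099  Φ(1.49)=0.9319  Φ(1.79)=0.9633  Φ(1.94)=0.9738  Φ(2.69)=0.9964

(1.1002, 2.0759)

Lower: z₀ + z₁ = 0.187 + (-1.645) = -1.458; 1 − a(z₀+z₁) = 1 − (-0.025)(-1.458) = 0.9636; argument = 0.187 + (-1.458)/0.9636 = -1.3262 → -1.33.
α₁ = Φ(-1.33) = 0.0918; rank = round(1000 × 0.0918) = 92; θ*₍92₎ = 1.1002.
Upper: z₀ + z₂ = 1.832; 1 − a(z₀+z₂) = 1.0458; argument = 1.9388 → 1.94; α₂ = 0.9738; rank = 974; θ*₍974₎ = 2.0759.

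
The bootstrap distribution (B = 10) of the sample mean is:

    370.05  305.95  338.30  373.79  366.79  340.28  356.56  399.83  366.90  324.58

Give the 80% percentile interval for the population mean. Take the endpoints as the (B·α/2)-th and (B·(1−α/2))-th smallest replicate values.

(305.95, 373.79)

Sorted replicates: 305.95, 324.58, 338.30, 340.28, 356.56, 366.79, 366.90, 370.05, 373.79, 399.83
α = 0.20; lower rank = 10 × 0.100 = 1; upper rank = 10 × 0.900 = 9.
The 1st smallest replicate is 305.95; the 9th is 373.79.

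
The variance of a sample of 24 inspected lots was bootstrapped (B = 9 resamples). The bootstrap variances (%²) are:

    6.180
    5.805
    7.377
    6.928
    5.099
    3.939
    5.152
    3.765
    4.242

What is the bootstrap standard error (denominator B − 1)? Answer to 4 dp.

Bootstrap SE is the standard deviation of the 9 replicate variances.
Mean of replicates: (6.180 + 5.805 + 7.377 + 6.928 + 5.099 + 3.939 + 5.152 + 3.765 + 4.242) / 9 = 48.48700 / 9 = 5.38744
Sum of squared deviations: (+0.79256)² + (+0.41756)² + (+1.98956)² + (+1.54056)² + (−0.28844)² + (−1.44844)² + (−0.23544)² + (−1.62244)² + (−1.14544)² = 13.31513
Variance = 13.31513 / 8 = 1.66439
SE* = √1.66439

SE* = 1.2901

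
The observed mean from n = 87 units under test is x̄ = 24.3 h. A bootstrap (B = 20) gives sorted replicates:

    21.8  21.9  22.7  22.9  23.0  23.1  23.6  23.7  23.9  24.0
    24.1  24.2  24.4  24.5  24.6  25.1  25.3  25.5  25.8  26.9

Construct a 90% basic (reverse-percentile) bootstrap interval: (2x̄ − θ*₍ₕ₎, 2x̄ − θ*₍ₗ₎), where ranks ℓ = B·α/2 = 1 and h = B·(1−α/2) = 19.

(22.8, 26.8)

Percentile endpoints at ranks 1 and 19: θ*₍1₎ = 21.8, θ*₍19₎ = 25.8.
Basic interval reflects these around x̄:
  lower = 2 × 24.3 − 25.8 = 22.8
  upper = 2 × 24.3 − 21.8 = 26.8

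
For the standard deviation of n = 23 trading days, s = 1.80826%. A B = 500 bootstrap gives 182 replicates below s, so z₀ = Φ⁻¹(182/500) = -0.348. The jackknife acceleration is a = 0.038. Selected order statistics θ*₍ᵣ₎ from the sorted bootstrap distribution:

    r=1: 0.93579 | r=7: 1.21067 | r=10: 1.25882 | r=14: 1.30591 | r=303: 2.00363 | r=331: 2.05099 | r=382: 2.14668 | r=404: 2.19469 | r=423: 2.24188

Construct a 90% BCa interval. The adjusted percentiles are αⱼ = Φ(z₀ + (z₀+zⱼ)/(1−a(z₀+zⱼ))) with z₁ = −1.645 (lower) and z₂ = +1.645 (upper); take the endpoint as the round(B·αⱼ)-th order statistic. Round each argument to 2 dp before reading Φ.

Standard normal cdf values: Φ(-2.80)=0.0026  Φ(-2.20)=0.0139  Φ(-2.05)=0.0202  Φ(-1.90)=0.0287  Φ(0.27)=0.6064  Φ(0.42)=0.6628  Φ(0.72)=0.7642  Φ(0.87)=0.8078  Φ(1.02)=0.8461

(1.21067, 2.24188)

Lower: z₀ + z₁ = -0.348 + (-1.645) = -1.993; 1 − a(z₀+z₁) = 1 − (0.038)(-1.993) = 1.0757; argument = -0.348 + (-1.993)/1.0757 = -2.2007 → -2.20.
α₁ = Φ(-2.20) = 0.0139; rank = round(500 × 0.0139) = 7; θ*₍7₎ = 1.21067.
Upper: z₀ + z₂ = 1.297; 1 − a(z₀+z₂) = 0.9507; argument = 1.0162 → 1.02; α₂ = 0.8461; rank = 423; θ*₍423₎ = 2.24188.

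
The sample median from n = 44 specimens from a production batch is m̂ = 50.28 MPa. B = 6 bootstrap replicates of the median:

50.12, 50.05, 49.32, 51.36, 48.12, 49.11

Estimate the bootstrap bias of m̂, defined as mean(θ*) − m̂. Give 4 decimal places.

bias = −0.6000

mean(θ*) = (50.12 + 50.05 + 49.32 + 51.36 + 48.12 + 49.11) / 6 = 49.68000
bias = 49.68000 − 50.28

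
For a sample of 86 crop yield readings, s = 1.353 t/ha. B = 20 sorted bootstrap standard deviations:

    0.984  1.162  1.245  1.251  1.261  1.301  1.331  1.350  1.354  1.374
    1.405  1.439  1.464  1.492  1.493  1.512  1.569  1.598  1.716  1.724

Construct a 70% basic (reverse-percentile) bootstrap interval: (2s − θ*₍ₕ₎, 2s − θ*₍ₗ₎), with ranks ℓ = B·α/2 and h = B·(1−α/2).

(1.137, 1.461)

Percentile endpoints at ranks 3 and 17: θ*₍3₎ = 1.245, θ*₍17₎ = 1.569.
Basic interval reflects these around s:
  lower = 2 × 1.353 − 1.569 = 1.137
  upper = 2 × 1.353 − 1.245 = 1.461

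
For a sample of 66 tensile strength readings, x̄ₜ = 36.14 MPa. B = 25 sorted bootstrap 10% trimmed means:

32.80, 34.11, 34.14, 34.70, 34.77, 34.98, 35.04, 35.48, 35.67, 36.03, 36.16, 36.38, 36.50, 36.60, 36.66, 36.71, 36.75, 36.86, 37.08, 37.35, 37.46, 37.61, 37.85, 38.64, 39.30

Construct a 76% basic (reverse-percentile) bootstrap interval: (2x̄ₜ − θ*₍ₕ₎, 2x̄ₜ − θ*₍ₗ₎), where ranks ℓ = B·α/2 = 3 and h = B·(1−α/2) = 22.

(34.67, 38.14)

Percentile endpoints at ranks 3 and 22: θ*₍3₎ = 34.14, θ*₍22₎ = 37.61.
Basic interval reflects these around x̄ₜ:
  lower = 2 × 36.14 − 37.61 = 34.67
  upper = 2 × 36.14 − 34.14 = 38.14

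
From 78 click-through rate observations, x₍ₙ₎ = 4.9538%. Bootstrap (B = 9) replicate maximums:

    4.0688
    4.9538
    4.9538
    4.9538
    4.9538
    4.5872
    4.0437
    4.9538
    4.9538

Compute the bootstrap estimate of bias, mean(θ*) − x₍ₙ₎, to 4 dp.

bias = −0.2402

mean(θ*) = (4.0688 + 4.9538 + 4.9538 + 4.9538 + 4.9538 + 4.5872 + 4.0437 + 4.9538 + 4.9538) / 9 = 4.71361
bias = 4.71361 − 4.9538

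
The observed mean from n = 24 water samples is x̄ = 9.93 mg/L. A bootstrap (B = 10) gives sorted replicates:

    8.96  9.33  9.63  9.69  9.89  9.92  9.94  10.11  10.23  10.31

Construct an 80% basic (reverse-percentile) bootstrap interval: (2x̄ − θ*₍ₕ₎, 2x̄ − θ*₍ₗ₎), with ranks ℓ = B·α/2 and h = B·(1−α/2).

(9.63, 10.90)

Percentile endpoints at ranks 1 and 9: θ*₍1₎ = 8.96, θ*₍9₎ = 10.23.
Basic interval reflects these around x̄:
  lower = 2 × 9.93 − 10.23 = 9.63
  upper = 2 × 9.93 − 8.96 = 10.90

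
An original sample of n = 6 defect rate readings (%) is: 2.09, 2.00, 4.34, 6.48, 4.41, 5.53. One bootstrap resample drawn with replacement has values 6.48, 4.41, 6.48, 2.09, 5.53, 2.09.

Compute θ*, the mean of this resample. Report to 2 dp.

Mean = (6.48 + 4.41 + 6.48 + 2.09 + 5.53 + 2.09) / 6 = 27.080 / 6 = 4.51

θ* = 4.51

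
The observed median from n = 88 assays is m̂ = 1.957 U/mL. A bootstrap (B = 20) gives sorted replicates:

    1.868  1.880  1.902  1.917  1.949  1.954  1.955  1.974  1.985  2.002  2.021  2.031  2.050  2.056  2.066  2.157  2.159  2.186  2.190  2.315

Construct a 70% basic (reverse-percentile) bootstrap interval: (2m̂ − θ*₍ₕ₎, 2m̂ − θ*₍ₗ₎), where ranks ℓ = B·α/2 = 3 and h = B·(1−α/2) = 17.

(1.755, 2.012)

Percentile endpoints at ranks 3 and 17: θ*₍3₎ = 1.902, θ*₍17₎ = 2.159.
Basic interval reflects these around m̂:
  lower = 2 × 1.957 − 2.159 = 1.755
  upper = 2 × 1.957 − 1.902 = 2.012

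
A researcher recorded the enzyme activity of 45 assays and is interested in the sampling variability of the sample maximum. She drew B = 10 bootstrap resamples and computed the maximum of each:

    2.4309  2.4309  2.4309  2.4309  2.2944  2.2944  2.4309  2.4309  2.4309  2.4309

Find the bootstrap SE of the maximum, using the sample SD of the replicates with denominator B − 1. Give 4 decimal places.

SE* = 0.0576

Bootstrap SE is the standard deviation of the 10 replicate maximums.
Mean of replicates: (2.4309 + 2.4309 + 2.4309 + 2.4309 + 2.2944 + 2.2944 + 2.4309 + 2.4309 + 2.4309 + 2.4309) / 10 = 24.0360000 / 10 = 2.4036000
Sum of squared deviations: (+0.0273000)² + (+0.0273000)² + (+0.0273000)² + (+0.0273000)² + (−0.1092000)² + (−0.1092000)² + (+0.0273000)² + (+0.0273000)² + (+0.0273000)² + (+0.0273000)² = 0.0298116
Variance = 0.0298116 / 9 = 0.0033124
SE* = √0.0033124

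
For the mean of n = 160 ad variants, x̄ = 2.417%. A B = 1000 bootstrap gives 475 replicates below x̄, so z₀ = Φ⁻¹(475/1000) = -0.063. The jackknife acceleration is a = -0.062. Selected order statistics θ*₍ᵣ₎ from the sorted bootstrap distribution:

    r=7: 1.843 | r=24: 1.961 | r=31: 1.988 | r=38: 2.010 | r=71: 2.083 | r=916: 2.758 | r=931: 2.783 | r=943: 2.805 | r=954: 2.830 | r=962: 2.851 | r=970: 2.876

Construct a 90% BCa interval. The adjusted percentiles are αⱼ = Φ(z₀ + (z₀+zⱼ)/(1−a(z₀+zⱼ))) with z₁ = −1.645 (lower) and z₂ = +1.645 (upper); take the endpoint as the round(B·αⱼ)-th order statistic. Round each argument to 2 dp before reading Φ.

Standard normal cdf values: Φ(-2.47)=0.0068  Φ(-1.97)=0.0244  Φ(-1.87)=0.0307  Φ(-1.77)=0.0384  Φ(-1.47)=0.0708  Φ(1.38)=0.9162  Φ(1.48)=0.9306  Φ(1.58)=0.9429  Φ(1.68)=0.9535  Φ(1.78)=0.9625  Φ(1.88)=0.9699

Lower: z₀ + z₁ = -0.063 + (-1.645) = -1.708; 1 − a(z₀+z₁) = 1 − (-0.062)(-1.708) = 0.8941; argument = -0.063 + (-1.708)/0.8941 = -1.9733 → -1.97.
α₁ = Φ(-1.97) = 0.0244; rank = round(1000 × 0.0244) = 24; θ*₍24₎ = 1.961.
Upper: z₀ + z₂ = 1.582; 1 − a(z₀+z₂) = 1.0981; argument = 1.3777 → 1.38; α₂ = 0.9162; rank = 916; θ*₍916₎ = 2.758.

(1.961, 2.758)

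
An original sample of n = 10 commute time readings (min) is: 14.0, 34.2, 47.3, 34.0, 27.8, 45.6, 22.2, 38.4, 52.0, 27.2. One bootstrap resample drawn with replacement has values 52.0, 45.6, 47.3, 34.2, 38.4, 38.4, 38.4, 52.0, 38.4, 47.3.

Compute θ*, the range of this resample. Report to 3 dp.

Range = 52.0 − 34.2 = 17.800

θ* = 17.800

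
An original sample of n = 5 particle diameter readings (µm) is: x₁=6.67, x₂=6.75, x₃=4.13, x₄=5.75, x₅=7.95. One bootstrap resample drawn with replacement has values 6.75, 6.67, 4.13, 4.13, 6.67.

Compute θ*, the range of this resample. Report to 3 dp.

θ* = 2.620

Range = 6.75 − 4.13 = 2.620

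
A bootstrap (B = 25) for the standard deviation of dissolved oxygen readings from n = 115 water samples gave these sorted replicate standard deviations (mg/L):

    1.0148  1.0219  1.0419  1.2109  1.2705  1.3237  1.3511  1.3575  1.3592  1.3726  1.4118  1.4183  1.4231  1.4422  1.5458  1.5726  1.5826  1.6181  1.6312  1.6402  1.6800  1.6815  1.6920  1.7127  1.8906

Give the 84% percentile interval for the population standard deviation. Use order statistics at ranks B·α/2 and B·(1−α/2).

(1.0219, 1.6920)

α = 0.16; lower rank = 25 × 0.080 = 2; upper rank = 25 × 0.920 = 23.
The 2nd smallest replicate is 1.0219; the 23rd is 1.6920.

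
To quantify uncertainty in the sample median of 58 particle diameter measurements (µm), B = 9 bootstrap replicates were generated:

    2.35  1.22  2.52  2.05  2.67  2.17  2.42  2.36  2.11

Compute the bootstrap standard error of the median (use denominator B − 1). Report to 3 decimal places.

SE* = 0.420

Bootstrap SE is the standard deviation of the 9 replicate medians.
Mean of replicates: (2.35 + 1.22 + 2.52 + 2.05 + 2.67 + 2.17 + 2.42 + 2.36 + 2.11) / 9 = 19.8700 / 9 = 2.2078
Sum of squared deviations: (+0.1422)² + (−0.9878)² + (+0.3122)² + (−0.1578)² + (+0.4622)² + (−0.0378)² + (+0.2122)² + (+0.1522)² + (−0.0978)² = 1.4112
Variance = 1.4112 / 8 = 0.1764
SE* = √0.1764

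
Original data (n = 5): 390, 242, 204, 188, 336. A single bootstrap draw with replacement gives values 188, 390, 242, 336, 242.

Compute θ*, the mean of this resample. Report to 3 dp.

θ* = 279.600

Mean = (188 + 390 + 242 + 336 + 242) / 5 = 1398.0 / 5 = 279.600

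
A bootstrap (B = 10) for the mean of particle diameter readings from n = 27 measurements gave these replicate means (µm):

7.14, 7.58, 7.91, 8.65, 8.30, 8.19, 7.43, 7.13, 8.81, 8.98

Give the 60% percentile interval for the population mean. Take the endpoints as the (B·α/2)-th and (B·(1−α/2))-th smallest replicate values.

Sorted replicates: 7.13, 7.14, 7.43, 7.58, 7.91, 8.19, 8.30, 8.65, 8.81, 8.98
α = 0.40; lower rank = 10 × 0.200 = 2; upper rank = 10 × 0.800 = 8.
The 2nd smallest replicate is 7.14; the 8th is 8.65.

(7.14, 8.65)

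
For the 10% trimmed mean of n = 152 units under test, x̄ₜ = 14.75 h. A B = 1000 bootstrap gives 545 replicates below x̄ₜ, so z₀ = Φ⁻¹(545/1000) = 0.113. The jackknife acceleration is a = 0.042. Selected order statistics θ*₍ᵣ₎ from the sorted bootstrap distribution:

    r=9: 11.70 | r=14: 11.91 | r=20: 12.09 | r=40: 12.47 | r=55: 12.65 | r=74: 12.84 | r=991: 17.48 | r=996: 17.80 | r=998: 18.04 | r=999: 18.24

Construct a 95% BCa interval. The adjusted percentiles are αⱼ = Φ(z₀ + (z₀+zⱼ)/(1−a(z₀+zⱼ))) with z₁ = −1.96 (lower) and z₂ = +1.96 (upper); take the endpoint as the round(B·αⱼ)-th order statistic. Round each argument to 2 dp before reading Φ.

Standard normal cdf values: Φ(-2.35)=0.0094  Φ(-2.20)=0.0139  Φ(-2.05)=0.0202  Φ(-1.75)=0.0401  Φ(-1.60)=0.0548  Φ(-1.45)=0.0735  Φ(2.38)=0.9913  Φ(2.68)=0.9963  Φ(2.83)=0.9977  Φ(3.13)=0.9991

Lower: z₀ + z₁ = 0.113 + (-1.960) = -1.847; 1 − a(z₀+z₁) = 1 − (0.042)(-1.847) = 1.0776; argument = 0.113 + (-1.847)/1.0776 = -1.6010 → -1.60.
α₁ = Φ(-1.60) = 0.0548; rank = round(1000 × 0.0548) = 55; θ*₍55₎ = 12.65.
Upper: z₀ + z₂ = 2.073; 1 − a(z₀+z₂) = 0.9129; argument = 2.3837 → 2.38; α₂ = 0.9913; rank = 991; θ*₍991₎ = 17.48.

(12.65, 17.48)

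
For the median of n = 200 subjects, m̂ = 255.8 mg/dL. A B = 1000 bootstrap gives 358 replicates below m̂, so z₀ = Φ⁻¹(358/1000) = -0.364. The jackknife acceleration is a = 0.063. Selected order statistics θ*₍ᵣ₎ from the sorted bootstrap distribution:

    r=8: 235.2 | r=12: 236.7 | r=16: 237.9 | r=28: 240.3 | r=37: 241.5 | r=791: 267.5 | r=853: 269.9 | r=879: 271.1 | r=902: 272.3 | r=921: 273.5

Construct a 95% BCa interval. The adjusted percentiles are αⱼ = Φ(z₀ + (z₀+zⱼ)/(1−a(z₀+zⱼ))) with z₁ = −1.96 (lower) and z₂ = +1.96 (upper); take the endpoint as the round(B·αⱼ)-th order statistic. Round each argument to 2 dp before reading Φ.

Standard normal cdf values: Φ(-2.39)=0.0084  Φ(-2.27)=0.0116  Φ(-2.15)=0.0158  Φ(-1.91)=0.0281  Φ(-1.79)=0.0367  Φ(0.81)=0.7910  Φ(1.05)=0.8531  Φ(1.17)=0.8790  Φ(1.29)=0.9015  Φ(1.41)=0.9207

Lower: z₀ + z₁ = -0.364 + (-1.960) = -2.324; 1 − a(z₀+z₁) = 1 − (0.063)(-2.324) = 1.1464; argument = -0.364 + (-2.324)/1.1464 = -2.3912 → -2.39.
α₁ = Φ(-2.39) = 0.0084; rank = round(1000 × 0.0084) = 8; θ*₍8₎ = 235.2.
Upper: z₀ + z₂ = 1.596; 1 − a(z₀+z₂) = 0.8995; argument = 1.4104 → 1.41; α₂ = 0.9207; rank = 921; θ*₍921₎ = 273.5.

(235.2, 273.5)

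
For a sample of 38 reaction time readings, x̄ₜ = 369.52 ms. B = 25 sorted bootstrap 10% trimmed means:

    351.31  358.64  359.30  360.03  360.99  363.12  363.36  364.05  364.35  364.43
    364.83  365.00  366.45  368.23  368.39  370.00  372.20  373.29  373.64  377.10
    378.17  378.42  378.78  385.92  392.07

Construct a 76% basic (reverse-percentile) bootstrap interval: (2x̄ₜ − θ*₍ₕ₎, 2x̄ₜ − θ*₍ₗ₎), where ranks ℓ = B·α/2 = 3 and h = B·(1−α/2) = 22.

Percentile endpoints at ranks 3 and 22: θ*₍3₎ = 359.30, θ*₍22₎ = 378.42.
Basic interval reflects these around x̄ₜ:
  lower = 2 × 369.52 − 378.42 = 360.62
  upper = 2 × 369.52 − 359.30 = 379.74

(360.62, 379.74)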